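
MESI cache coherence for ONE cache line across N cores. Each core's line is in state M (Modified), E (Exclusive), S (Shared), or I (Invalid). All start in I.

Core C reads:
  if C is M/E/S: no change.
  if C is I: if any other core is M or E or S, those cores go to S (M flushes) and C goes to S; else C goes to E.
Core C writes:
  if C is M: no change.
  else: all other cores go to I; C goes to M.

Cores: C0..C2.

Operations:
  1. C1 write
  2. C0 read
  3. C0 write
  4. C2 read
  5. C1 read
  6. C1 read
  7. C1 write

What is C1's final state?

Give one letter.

Answer: M

Derivation:
Op 1: C1 write [C1 write: invalidate none -> C1=M] -> [I,M,I]
Op 2: C0 read [C0 read from I: others=['C1=M'] -> C0=S, others downsized to S] -> [S,S,I]
Op 3: C0 write [C0 write: invalidate ['C1=S'] -> C0=M] -> [M,I,I]
Op 4: C2 read [C2 read from I: others=['C0=M'] -> C2=S, others downsized to S] -> [S,I,S]
Op 5: C1 read [C1 read from I: others=['C0=S', 'C2=S'] -> C1=S, others downsized to S] -> [S,S,S]
Op 6: C1 read [C1 read: already in S, no change] -> [S,S,S]
Op 7: C1 write [C1 write: invalidate ['C0=S', 'C2=S'] -> C1=M] -> [I,M,I]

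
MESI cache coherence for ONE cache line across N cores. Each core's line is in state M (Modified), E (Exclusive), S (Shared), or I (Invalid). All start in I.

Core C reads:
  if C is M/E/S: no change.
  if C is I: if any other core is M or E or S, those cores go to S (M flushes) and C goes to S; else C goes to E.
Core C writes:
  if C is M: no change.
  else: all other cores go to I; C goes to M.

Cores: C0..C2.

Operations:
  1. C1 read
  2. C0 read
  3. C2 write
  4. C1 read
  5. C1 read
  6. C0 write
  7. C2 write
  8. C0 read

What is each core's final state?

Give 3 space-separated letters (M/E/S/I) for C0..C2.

Op 1: C1 read [C1 read from I: no other sharers -> C1=E (exclusive)] -> [I,E,I]
Op 2: C0 read [C0 read from I: others=['C1=E'] -> C0=S, others downsized to S] -> [S,S,I]
Op 3: C2 write [C2 write: invalidate ['C0=S', 'C1=S'] -> C2=M] -> [I,I,M]
Op 4: C1 read [C1 read from I: others=['C2=M'] -> C1=S, others downsized to S] -> [I,S,S]
Op 5: C1 read [C1 read: already in S, no change] -> [I,S,S]
Op 6: C0 write [C0 write: invalidate ['C1=S', 'C2=S'] -> C0=M] -> [M,I,I]
Op 7: C2 write [C2 write: invalidate ['C0=M'] -> C2=M] -> [I,I,M]
Op 8: C0 read [C0 read from I: others=['C2=M'] -> C0=S, others downsized to S] -> [S,I,S]

Answer: S I S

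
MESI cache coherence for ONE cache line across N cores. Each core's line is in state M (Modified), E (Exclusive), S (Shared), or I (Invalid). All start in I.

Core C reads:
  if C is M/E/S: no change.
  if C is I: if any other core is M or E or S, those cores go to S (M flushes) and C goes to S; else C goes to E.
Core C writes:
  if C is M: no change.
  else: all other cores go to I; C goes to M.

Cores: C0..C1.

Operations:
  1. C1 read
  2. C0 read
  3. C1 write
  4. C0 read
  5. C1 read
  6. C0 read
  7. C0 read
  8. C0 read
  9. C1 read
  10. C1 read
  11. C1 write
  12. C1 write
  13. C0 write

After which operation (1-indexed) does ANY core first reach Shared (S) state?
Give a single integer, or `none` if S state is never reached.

Op 1: C1 read [C1 read from I: no other sharers -> C1=E (exclusive)] -> [I,E]
Op 2: C0 read [C0 read from I: others=['C1=E'] -> C0=S, others downsized to S] -> [S,S]
  -> First S state at op 2; remaining ops need not be traced.

Answer: 2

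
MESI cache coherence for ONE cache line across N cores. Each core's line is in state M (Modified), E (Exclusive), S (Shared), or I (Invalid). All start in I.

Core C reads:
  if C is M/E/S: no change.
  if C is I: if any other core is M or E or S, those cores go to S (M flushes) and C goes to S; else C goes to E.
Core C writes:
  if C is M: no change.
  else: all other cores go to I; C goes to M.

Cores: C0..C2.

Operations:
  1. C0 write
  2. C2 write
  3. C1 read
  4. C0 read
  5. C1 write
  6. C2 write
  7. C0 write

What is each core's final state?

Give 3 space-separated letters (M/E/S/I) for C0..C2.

Op 1: C0 write [C0 write: invalidate none -> C0=M] -> [M,I,I]
Op 2: C2 write [C2 write: invalidate ['C0=M'] -> C2=M] -> [I,I,M]
Op 3: C1 read [C1 read from I: others=['C2=M'] -> C1=S, others downsized to S] -> [I,S,S]
Op 4: C0 read [C0 read from I: others=['C1=S', 'C2=S'] -> C0=S, others downsized to S] -> [S,S,S]
Op 5: C1 write [C1 write: invalidate ['C0=S', 'C2=S'] -> C1=M] -> [I,M,I]
Op 6: C2 write [C2 write: invalidate ['C1=M'] -> C2=M] -> [I,I,M]
Op 7: C0 write [C0 write: invalidate ['C2=M'] -> C0=M] -> [M,I,I]

Answer: M I I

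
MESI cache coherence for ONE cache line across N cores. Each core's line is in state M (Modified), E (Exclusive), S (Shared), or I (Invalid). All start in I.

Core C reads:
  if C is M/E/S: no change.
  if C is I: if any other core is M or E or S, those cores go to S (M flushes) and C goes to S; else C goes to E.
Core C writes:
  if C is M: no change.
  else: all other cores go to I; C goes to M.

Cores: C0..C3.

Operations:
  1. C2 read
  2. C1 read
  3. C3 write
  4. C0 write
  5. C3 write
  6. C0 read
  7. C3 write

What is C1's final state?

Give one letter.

Op 1: C2 read [C2 read from I: no other sharers -> C2=E (exclusive)] -> [I,I,E,I]
Op 2: C1 read [C1 read from I: others=['C2=E'] -> C1=S, others downsized to S] -> [I,S,S,I]
Op 3: C3 write [C3 write: invalidate ['C1=S', 'C2=S'] -> C3=M] -> [I,I,I,M]
Op 4: C0 write [C0 write: invalidate ['C3=M'] -> C0=M] -> [M,I,I,I]
Op 5: C3 write [C3 write: invalidate ['C0=M'] -> C3=M] -> [I,I,I,M]
Op 6: C0 read [C0 read from I: others=['C3=M'] -> C0=S, others downsized to S] -> [S,I,I,S]
Op 7: C3 write [C3 write: invalidate ['C0=S'] -> C3=M] -> [I,I,I,M]

Answer: I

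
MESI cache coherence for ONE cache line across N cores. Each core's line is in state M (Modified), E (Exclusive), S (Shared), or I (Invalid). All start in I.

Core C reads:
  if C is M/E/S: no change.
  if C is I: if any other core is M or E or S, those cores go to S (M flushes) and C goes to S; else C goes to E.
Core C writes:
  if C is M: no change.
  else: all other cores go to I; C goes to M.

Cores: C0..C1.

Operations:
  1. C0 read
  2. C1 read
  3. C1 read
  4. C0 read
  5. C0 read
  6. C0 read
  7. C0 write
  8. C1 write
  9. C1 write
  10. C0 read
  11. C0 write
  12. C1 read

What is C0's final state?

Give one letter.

Answer: S

Derivation:
Op 1: C0 read [C0 read from I: no other sharers -> C0=E (exclusive)] -> [E,I]
Op 2: C1 read [C1 read from I: others=['C0=E'] -> C1=S, others downsized to S] -> [S,S]
Op 3: C1 read [C1 read: already in S, no change] -> [S,S]
Op 4: C0 read [C0 read: already in S, no change] -> [S,S]
Op 5: C0 read [C0 read: already in S, no change] -> [S,S]
Op 6: C0 read [C0 read: already in S, no change] -> [S,S]
Op 7: C0 write [C0 write: invalidate ['C1=S'] -> C0=M] -> [M,I]
Op 8: C1 write [C1 write: invalidate ['C0=M'] -> C1=M] -> [I,M]
Op 9: C1 write [C1 write: already M (modified), no change] -> [I,M]
Op 10: C0 read [C0 read from I: others=['C1=M'] -> C0=S, others downsized to S] -> [S,S]
Op 11: C0 write [C0 write: invalidate ['C1=S'] -> C0=M] -> [M,I]
Op 12: C1 read [C1 read from I: others=['C0=M'] -> C1=S, others downsized to S] -> [S,S]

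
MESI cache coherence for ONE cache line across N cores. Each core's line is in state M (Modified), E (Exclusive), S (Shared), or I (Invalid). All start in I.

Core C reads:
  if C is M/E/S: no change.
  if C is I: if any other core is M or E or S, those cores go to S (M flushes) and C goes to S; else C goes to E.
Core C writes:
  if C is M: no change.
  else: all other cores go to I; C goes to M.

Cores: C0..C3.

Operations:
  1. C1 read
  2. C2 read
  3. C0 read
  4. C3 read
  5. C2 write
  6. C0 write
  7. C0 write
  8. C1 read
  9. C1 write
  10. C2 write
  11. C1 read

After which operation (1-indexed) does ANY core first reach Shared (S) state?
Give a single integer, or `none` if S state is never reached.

Op 1: C1 read [C1 read from I: no other sharers -> C1=E (exclusive)] -> [I,E,I,I]
Op 2: C2 read [C2 read from I: others=['C1=E'] -> C2=S, others downsized to S] -> [I,S,S,I]
  -> First S state at op 2; remaining ops need not be traced.

Answer: 2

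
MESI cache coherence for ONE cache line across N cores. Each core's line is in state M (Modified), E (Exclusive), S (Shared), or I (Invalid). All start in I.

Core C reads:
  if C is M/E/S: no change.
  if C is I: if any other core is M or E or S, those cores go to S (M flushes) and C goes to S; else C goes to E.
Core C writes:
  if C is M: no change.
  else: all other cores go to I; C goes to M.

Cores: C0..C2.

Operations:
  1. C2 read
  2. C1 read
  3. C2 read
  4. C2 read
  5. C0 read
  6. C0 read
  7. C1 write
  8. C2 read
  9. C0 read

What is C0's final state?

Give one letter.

Op 1: C2 read [C2 read from I: no other sharers -> C2=E (exclusive)] -> [I,I,E]
Op 2: C1 read [C1 read from I: others=['C2=E'] -> C1=S, others downsized to S] -> [I,S,S]
Op 3: C2 read [C2 read: already in S, no change] -> [I,S,S]
Op 4: C2 read [C2 read: already in S, no change] -> [I,S,S]
Op 5: C0 read [C0 read from I: others=['C1=S', 'C2=S'] -> C0=S, others downsized to S] -> [S,S,S]
Op 6: C0 read [C0 read: already in S, no change] -> [S,S,S]
Op 7: C1 write [C1 write: invalidate ['C0=S', 'C2=S'] -> C1=M] -> [I,M,I]
Op 8: C2 read [C2 read from I: others=['C1=M'] -> C2=S, others downsized to S] -> [I,S,S]
Op 9: C0 read [C0 read from I: others=['C1=S', 'C2=S'] -> C0=S, others downsized to S] -> [S,S,S]

Answer: S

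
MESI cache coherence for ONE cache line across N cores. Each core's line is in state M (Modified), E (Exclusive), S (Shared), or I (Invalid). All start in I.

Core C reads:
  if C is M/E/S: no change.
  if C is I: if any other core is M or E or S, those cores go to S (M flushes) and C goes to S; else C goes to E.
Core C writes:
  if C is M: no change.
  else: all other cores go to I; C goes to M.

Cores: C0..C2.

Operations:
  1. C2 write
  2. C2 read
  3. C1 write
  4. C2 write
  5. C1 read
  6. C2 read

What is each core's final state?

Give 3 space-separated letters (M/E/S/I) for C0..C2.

Op 1: C2 write [C2 write: invalidate none -> C2=M] -> [I,I,M]
Op 2: C2 read [C2 read: already in M, no change] -> [I,I,M]
Op 3: C1 write [C1 write: invalidate ['C2=M'] -> C1=M] -> [I,M,I]
Op 4: C2 write [C2 write: invalidate ['C1=M'] -> C2=M] -> [I,I,M]
Op 5: C1 read [C1 read from I: others=['C2=M'] -> C1=S, others downsized to S] -> [I,S,S]
Op 6: C2 read [C2 read: already in S, no change] -> [I,S,S]

Answer: I S S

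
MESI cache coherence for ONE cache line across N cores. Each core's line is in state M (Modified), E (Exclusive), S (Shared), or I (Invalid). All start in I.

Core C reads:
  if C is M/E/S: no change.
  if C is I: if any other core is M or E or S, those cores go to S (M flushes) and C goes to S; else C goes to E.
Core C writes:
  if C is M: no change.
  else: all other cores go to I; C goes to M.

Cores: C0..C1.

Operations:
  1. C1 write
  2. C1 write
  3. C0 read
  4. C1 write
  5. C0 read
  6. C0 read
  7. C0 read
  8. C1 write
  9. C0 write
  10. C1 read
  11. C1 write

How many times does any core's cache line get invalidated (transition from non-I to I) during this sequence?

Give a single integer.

Answer: 4

Derivation:
Op 1: C1 write [C1 write: invalidate none -> C1=M] -> [I,M] (invalidations this op: 0; running total: 0)
Op 2: C1 write [C1 write: already M (modified), no change] -> [I,M] (invalidations this op: 0; running total: 0)
Op 3: C0 read [C0 read from I: others=['C1=M'] -> C0=S, others downsized to S] -> [S,S] (invalidations this op: 0; running total: 0)
Op 4: C1 write [C1 write: invalidate ['C0=S'] -> C1=M] -> [I,M] (invalidations this op: 1; running total: 1)
Op 5: C0 read [C0 read from I: others=['C1=M'] -> C0=S, others downsized to S] -> [S,S] (invalidations this op: 0; running total: 1)
Op 6: C0 read [C0 read: already in S, no change] -> [S,S] (invalidations this op: 0; running total: 1)
Op 7: C0 read [C0 read: already in S, no change] -> [S,S] (invalidations this op: 0; running total: 1)
Op 8: C1 write [C1 write: invalidate ['C0=S'] -> C1=M] -> [I,M] (invalidations this op: 1; running total: 2)
Op 9: C0 write [C0 write: invalidate ['C1=M'] -> C0=M] -> [M,I] (invalidations this op: 1; running total: 3)
Op 10: C1 read [C1 read from I: others=['C0=M'] -> C1=S, others downsized to S] -> [S,S] (invalidations this op: 0; running total: 3)
Op 11: C1 write [C1 write: invalidate ['C0=S'] -> C1=M] -> [I,M] (invalidations this op: 1; running total: 4)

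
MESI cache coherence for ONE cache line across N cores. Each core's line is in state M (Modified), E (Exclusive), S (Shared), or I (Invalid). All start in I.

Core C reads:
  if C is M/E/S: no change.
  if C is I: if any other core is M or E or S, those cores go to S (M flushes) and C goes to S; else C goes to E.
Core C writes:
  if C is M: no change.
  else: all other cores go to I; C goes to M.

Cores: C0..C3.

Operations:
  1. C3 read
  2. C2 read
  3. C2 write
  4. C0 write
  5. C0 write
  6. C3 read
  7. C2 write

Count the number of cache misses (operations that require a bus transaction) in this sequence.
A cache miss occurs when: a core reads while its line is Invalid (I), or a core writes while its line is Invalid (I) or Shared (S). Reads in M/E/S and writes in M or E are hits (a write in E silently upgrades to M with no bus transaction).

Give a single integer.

Op 1: C3 read [C3 read from I: no other sharers -> C3=E (exclusive)] -> [I,I,I,E] [MISS #1: read from I]
Op 2: C2 read [C2 read from I: others=['C3=E'] -> C2=S, others downsized to S] -> [I,I,S,S] [MISS #2: read from I]
Op 3: C2 write [C2 write: invalidate ['C3=S'] -> C2=M] -> [I,I,M,I] [MISS #3: write from S]
Op 4: C0 write [C0 write: invalidate ['C2=M'] -> C0=M] -> [M,I,I,I] [MISS #4: write from I]
Op 5: C0 write [C0 write: already M (modified), no change] -> [M,I,I,I] [hit: write from M]
Op 6: C3 read [C3 read from I: others=['C0=M'] -> C3=S, others downsized to S] -> [S,I,I,S] [MISS #5: read from I]
Op 7: C2 write [C2 write: invalidate ['C0=S', 'C3=S'] -> C2=M] -> [I,I,M,I] [MISS #6: write from I]

Answer: 6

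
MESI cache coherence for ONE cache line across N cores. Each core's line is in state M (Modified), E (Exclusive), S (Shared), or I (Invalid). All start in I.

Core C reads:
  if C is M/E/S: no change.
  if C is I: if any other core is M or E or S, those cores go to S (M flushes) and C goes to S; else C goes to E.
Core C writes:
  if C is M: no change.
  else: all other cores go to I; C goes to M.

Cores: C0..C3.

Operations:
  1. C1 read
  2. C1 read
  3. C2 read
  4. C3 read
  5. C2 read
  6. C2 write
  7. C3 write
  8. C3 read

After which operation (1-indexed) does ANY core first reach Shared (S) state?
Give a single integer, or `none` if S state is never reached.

Answer: 3

Derivation:
Op 1: C1 read [C1 read from I: no other sharers -> C1=E (exclusive)] -> [I,E,I,I]
Op 2: C1 read [C1 read: already in E, no change] -> [I,E,I,I]
Op 3: C2 read [C2 read from I: others=['C1=E'] -> C2=S, others downsized to S] -> [I,S,S,I]
  -> First S state at op 3; remaining ops need not be traced.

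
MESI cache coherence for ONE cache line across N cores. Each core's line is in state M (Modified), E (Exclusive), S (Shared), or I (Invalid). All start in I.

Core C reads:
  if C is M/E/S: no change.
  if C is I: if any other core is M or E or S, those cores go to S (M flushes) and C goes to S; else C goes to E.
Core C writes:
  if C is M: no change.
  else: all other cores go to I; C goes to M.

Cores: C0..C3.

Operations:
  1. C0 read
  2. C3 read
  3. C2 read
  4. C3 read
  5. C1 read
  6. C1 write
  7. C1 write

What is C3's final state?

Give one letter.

Op 1: C0 read [C0 read from I: no other sharers -> C0=E (exclusive)] -> [E,I,I,I]
Op 2: C3 read [C3 read from I: others=['C0=E'] -> C3=S, others downsized to S] -> [S,I,I,S]
Op 3: C2 read [C2 read from I: others=['C0=S', 'C3=S'] -> C2=S, others downsized to S] -> [S,I,S,S]
Op 4: C3 read [C3 read: already in S, no change] -> [S,I,S,S]
Op 5: C1 read [C1 read from I: others=['C0=S', 'C2=S', 'C3=S'] -> C1=S, others downsized to S] -> [S,S,S,S]
Op 6: C1 write [C1 write: invalidate ['C0=S', 'C2=S', 'C3=S'] -> C1=M] -> [I,M,I,I]
Op 7: C1 write [C1 write: already M (modified), no change] -> [I,M,I,I]

Answer: I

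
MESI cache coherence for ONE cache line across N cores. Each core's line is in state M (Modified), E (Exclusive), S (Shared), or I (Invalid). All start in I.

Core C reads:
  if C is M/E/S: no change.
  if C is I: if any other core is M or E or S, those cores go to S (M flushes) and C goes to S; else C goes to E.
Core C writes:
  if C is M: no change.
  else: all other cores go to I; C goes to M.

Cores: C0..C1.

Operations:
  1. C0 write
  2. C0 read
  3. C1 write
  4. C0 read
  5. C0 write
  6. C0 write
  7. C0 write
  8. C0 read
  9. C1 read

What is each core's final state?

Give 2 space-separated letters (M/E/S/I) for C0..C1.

Answer: S S

Derivation:
Op 1: C0 write [C0 write: invalidate none -> C0=M] -> [M,I]
Op 2: C0 read [C0 read: already in M, no change] -> [M,I]
Op 3: C1 write [C1 write: invalidate ['C0=M'] -> C1=M] -> [I,M]
Op 4: C0 read [C0 read from I: others=['C1=M'] -> C0=S, others downsized to S] -> [S,S]
Op 5: C0 write [C0 write: invalidate ['C1=S'] -> C0=M] -> [M,I]
Op 6: C0 write [C0 write: already M (modified), no change] -> [M,I]
Op 7: C0 write [C0 write: already M (modified), no change] -> [M,I]
Op 8: C0 read [C0 read: already in M, no change] -> [M,I]
Op 9: C1 read [C1 read from I: others=['C0=M'] -> C1=S, others downsized to S] -> [S,S]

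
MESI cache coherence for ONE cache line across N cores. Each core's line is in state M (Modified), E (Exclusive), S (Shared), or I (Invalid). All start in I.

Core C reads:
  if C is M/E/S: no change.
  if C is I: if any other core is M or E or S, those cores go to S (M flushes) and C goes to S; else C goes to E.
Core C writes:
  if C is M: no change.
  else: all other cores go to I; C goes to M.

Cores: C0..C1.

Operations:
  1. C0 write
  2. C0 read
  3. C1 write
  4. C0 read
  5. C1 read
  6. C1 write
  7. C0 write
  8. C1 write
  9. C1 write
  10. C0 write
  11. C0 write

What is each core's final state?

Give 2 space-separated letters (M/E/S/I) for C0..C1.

Op 1: C0 write [C0 write: invalidate none -> C0=M] -> [M,I]
Op 2: C0 read [C0 read: already in M, no change] -> [M,I]
Op 3: C1 write [C1 write: invalidate ['C0=M'] -> C1=M] -> [I,M]
Op 4: C0 read [C0 read from I: others=['C1=M'] -> C0=S, others downsized to S] -> [S,S]
Op 5: C1 read [C1 read: already in S, no change] -> [S,S]
Op 6: C1 write [C1 write: invalidate ['C0=S'] -> C1=M] -> [I,M]
Op 7: C0 write [C0 write: invalidate ['C1=M'] -> C0=M] -> [M,I]
Op 8: C1 write [C1 write: invalidate ['C0=M'] -> C1=M] -> [I,M]
Op 9: C1 write [C1 write: already M (modified), no change] -> [I,M]
Op 10: C0 write [C0 write: invalidate ['C1=M'] -> C0=M] -> [M,I]
Op 11: C0 write [C0 write: already M (modified), no change] -> [M,I]

Answer: M I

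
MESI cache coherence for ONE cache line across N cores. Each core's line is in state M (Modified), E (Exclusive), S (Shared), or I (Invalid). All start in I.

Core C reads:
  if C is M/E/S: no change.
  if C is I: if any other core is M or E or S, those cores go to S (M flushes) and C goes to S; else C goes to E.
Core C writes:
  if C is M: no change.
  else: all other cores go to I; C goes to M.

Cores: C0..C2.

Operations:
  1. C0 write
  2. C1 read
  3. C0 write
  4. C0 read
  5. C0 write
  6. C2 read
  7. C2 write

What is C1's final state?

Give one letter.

Answer: I

Derivation:
Op 1: C0 write [C0 write: invalidate none -> C0=M] -> [M,I,I]
Op 2: C1 read [C1 read from I: others=['C0=M'] -> C1=S, others downsized to S] -> [S,S,I]
Op 3: C0 write [C0 write: invalidate ['C1=S'] -> C0=M] -> [M,I,I]
Op 4: C0 read [C0 read: already in M, no change] -> [M,I,I]
Op 5: C0 write [C0 write: already M (modified), no change] -> [M,I,I]
Op 6: C2 read [C2 read from I: others=['C0=M'] -> C2=S, others downsized to S] -> [S,I,S]
Op 7: C2 write [C2 write: invalidate ['C0=S'] -> C2=M] -> [I,I,M]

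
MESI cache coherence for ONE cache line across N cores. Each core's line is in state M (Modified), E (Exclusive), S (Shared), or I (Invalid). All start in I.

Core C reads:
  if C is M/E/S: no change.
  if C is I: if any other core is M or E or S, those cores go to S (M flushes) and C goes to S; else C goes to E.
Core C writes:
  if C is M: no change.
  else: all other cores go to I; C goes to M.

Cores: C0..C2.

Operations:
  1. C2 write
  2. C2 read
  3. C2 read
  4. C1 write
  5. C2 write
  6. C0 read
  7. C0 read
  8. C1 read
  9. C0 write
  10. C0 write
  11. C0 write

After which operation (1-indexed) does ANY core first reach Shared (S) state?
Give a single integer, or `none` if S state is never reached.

Op 1: C2 write [C2 write: invalidate none -> C2=M] -> [I,I,M]
Op 2: C2 read [C2 read: already in M, no change] -> [I,I,M]
Op 3: C2 read [C2 read: already in M, no change] -> [I,I,M]
Op 4: C1 write [C1 write: invalidate ['C2=M'] -> C1=M] -> [I,M,I]
Op 5: C2 write [C2 write: invalidate ['C1=M'] -> C2=M] -> [I,I,M]
Op 6: C0 read [C0 read from I: others=['C2=M'] -> C0=S, others downsized to S] -> [S,I,S]
  -> First S state at op 6; remaining ops need not be traced.

Answer: 6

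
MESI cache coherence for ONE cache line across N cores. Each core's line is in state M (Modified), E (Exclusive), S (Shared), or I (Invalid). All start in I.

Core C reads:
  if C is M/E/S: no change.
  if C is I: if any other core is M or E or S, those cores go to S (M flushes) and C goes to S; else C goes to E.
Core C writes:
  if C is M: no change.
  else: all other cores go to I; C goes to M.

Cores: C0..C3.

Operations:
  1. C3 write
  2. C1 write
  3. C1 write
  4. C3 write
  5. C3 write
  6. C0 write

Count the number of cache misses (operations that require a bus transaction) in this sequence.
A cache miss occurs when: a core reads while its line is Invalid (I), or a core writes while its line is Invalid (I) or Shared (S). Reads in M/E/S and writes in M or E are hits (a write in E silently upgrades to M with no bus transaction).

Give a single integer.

Answer: 4

Derivation:
Op 1: C3 write [C3 write: invalidate none -> C3=M] -> [I,I,I,M] [MISS #1: write from I]
Op 2: C1 write [C1 write: invalidate ['C3=M'] -> C1=M] -> [I,M,I,I] [MISS #2: write from I]
Op 3: C1 write [C1 write: already M (modified), no change] -> [I,M,I,I] [hit: write from M]
Op 4: C3 write [C3 write: invalidate ['C1=M'] -> C3=M] -> [I,I,I,M] [MISS #3: write from I]
Op 5: C3 write [C3 write: already M (modified), no change] -> [I,I,I,M] [hit: write from M]
Op 6: C0 write [C0 write: invalidate ['C3=M'] -> C0=M] -> [M,I,I,I] [MISS #4: write from I]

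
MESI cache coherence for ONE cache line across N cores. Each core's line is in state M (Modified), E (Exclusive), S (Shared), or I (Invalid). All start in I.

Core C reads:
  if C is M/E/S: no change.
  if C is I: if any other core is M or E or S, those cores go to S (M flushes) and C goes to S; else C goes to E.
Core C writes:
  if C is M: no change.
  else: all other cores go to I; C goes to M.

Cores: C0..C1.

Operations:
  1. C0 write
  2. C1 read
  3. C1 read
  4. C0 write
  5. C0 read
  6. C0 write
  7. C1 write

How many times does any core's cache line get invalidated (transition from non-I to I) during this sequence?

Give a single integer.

Op 1: C0 write [C0 write: invalidate none -> C0=M] -> [M,I] (invalidations this op: 0; running total: 0)
Op 2: C1 read [C1 read from I: others=['C0=M'] -> C1=S, others downsized to S] -> [S,S] (invalidations this op: 0; running total: 0)
Op 3: C1 read [C1 read: already in S, no change] -> [S,S] (invalidations this op: 0; running total: 0)
Op 4: C0 write [C0 write: invalidate ['C1=S'] -> C0=M] -> [M,I] (invalidations this op: 1; running total: 1)
Op 5: C0 read [C0 read: already in M, no change] -> [M,I] (invalidations this op: 0; running total: 1)
Op 6: C0 write [C0 write: already M (modified), no change] -> [M,I] (invalidations this op: 0; running total: 1)
Op 7: C1 write [C1 write: invalidate ['C0=M'] -> C1=M] -> [I,M] (invalidations this op: 1; running total: 2)

Answer: 2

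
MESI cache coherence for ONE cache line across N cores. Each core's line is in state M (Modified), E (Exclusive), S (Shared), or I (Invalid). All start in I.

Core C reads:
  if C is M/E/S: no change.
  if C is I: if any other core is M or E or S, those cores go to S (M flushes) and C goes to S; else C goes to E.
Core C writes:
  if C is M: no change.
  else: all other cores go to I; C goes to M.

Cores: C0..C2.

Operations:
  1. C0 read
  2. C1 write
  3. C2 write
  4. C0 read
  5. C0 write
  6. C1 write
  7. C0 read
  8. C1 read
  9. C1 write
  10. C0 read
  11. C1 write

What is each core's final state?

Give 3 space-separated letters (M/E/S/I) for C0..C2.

Op 1: C0 read [C0 read from I: no other sharers -> C0=E (exclusive)] -> [E,I,I]
Op 2: C1 write [C1 write: invalidate ['C0=E'] -> C1=M] -> [I,M,I]
Op 3: C2 write [C2 write: invalidate ['C1=M'] -> C2=M] -> [I,I,M]
Op 4: C0 read [C0 read from I: others=['C2=M'] -> C0=S, others downsized to S] -> [S,I,S]
Op 5: C0 write [C0 write: invalidate ['C2=S'] -> C0=M] -> [M,I,I]
Op 6: C1 write [C1 write: invalidate ['C0=M'] -> C1=M] -> [I,M,I]
Op 7: C0 read [C0 read from I: others=['C1=M'] -> C0=S, others downsized to S] -> [S,S,I]
Op 8: C1 read [C1 read: already in S, no change] -> [S,S,I]
Op 9: C1 write [C1 write: invalidate ['C0=S'] -> C1=M] -> [I,M,I]
Op 10: C0 read [C0 read from I: others=['C1=M'] -> C0=S, others downsized to S] -> [S,S,I]
Op 11: C1 write [C1 write: invalidate ['C0=S'] -> C1=M] -> [I,M,I]

Answer: I M I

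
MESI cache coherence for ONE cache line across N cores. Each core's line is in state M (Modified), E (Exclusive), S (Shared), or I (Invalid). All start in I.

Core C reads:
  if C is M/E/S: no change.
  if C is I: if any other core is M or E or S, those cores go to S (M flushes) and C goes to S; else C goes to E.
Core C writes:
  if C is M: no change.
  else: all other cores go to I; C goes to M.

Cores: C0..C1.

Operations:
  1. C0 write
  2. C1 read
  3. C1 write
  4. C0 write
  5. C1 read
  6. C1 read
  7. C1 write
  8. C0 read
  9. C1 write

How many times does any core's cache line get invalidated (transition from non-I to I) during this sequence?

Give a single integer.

Answer: 4

Derivation:
Op 1: C0 write [C0 write: invalidate none -> C0=M] -> [M,I] (invalidations this op: 0; running total: 0)
Op 2: C1 read [C1 read from I: others=['C0=M'] -> C1=S, others downsized to S] -> [S,S] (invalidations this op: 0; running total: 0)
Op 3: C1 write [C1 write: invalidate ['C0=S'] -> C1=M] -> [I,M] (invalidations this op: 1; running total: 1)
Op 4: C0 write [C0 write: invalidate ['C1=M'] -> C0=M] -> [M,I] (invalidations this op: 1; running total: 2)
Op 5: C1 read [C1 read from I: others=['C0=M'] -> C1=S, others downsized to S] -> [S,S] (invalidations this op: 0; running total: 2)
Op 6: C1 read [C1 read: already in S, no change] -> [S,S] (invalidations this op: 0; running total: 2)
Op 7: C1 write [C1 write: invalidate ['C0=S'] -> C1=M] -> [I,M] (invalidations this op: 1; running total: 3)
Op 8: C0 read [C0 read from I: others=['C1=M'] -> C0=S, others downsized to S] -> [S,S] (invalidations this op: 0; running total: 3)
Op 9: C1 write [C1 write: invalidate ['C0=S'] -> C1=M] -> [I,M] (invalidations this op: 1; running total: 4)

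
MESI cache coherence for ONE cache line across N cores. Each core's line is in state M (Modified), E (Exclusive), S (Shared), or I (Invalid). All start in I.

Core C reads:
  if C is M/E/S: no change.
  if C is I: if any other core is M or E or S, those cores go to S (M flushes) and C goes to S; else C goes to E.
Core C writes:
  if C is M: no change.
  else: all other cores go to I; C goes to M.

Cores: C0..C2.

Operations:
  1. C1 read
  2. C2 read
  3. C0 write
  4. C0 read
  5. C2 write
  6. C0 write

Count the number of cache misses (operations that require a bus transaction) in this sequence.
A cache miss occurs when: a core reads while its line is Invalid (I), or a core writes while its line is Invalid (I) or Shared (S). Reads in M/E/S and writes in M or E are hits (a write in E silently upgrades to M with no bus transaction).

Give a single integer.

Answer: 5

Derivation:
Op 1: C1 read [C1 read from I: no other sharers -> C1=E (exclusive)] -> [I,E,I] [MISS #1: read from I]
Op 2: C2 read [C2 read from I: others=['C1=E'] -> C2=S, others downsized to S] -> [I,S,S] [MISS #2: read from I]
Op 3: C0 write [C0 write: invalidate ['C1=S', 'C2=S'] -> C0=M] -> [M,I,I] [MISS #3: write from I]
Op 4: C0 read [C0 read: already in M, no change] -> [M,I,I] [hit: read from M]
Op 5: C2 write [C2 write: invalidate ['C0=M'] -> C2=M] -> [I,I,M] [MISS #4: write from I]
Op 6: C0 write [C0 write: invalidate ['C2=M'] -> C0=M] -> [M,I,I] [MISS #5: write from I]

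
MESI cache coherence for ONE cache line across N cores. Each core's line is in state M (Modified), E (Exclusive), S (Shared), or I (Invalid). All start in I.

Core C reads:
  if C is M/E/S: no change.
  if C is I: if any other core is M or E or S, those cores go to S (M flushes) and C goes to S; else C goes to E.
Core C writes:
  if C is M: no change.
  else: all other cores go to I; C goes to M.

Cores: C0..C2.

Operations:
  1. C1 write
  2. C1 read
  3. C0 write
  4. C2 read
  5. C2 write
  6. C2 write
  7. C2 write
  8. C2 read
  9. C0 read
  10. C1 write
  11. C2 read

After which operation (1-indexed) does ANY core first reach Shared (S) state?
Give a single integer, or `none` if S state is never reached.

Answer: 4

Derivation:
Op 1: C1 write [C1 write: invalidate none -> C1=M] -> [I,M,I]
Op 2: C1 read [C1 read: already in M, no change] -> [I,M,I]
Op 3: C0 write [C0 write: invalidate ['C1=M'] -> C0=M] -> [M,I,I]
Op 4: C2 read [C2 read from I: others=['C0=M'] -> C2=S, others downsized to S] -> [S,I,S]
  -> First S state at op 4; remaining ops need not be traced.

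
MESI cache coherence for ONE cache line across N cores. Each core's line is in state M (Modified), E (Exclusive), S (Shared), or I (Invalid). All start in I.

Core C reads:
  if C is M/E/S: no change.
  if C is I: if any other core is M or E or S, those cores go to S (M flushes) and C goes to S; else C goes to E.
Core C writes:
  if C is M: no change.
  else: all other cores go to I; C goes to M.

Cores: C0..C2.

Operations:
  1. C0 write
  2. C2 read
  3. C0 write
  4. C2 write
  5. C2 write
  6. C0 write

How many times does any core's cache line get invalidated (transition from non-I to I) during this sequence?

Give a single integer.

Op 1: C0 write [C0 write: invalidate none -> C0=M] -> [M,I,I] (invalidations this op: 0; running total: 0)
Op 2: C2 read [C2 read from I: others=['C0=M'] -> C2=S, others downsized to S] -> [S,I,S] (invalidations this op: 0; running total: 0)
Op 3: C0 write [C0 write: invalidate ['C2=S'] -> C0=M] -> [M,I,I] (invalidations this op: 1; running total: 1)
Op 4: C2 write [C2 write: invalidate ['C0=M'] -> C2=M] -> [I,I,M] (invalidations this op: 1; running total: 2)
Op 5: C2 write [C2 write: already M (modified), no change] -> [I,I,M] (invalidations this op: 0; running total: 2)
Op 6: C0 write [C0 write: invalidate ['C2=M'] -> C0=M] -> [M,I,I] (invalidations this op: 1; running total: 3)

Answer: 3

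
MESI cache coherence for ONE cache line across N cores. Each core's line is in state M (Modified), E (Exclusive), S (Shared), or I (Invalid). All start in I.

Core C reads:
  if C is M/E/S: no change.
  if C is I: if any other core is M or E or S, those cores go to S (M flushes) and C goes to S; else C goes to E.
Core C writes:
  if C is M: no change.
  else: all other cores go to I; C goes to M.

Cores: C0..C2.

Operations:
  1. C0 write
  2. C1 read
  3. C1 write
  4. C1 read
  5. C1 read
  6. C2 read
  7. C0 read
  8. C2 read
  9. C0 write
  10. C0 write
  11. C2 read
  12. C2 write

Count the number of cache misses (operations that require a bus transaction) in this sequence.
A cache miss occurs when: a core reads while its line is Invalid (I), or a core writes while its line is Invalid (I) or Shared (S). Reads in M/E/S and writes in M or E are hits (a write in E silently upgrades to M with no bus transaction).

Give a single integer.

Answer: 8

Derivation:
Op 1: C0 write [C0 write: invalidate none -> C0=M] -> [M,I,I] [MISS #1: write from I]
Op 2: C1 read [C1 read from I: others=['C0=M'] -> C1=S, others downsized to S] -> [S,S,I] [MISS #2: read from I]
Op 3: C1 write [C1 write: invalidate ['C0=S'] -> C1=M] -> [I,M,I] [MISS #3: write from S]
Op 4: C1 read [C1 read: already in M, no change] -> [I,M,I] [hit: read from M]
Op 5: C1 read [C1 read: already in M, no change] -> [I,M,I] [hit: read from M]
Op 6: C2 read [C2 read from I: others=['C1=M'] -> C2=S, others downsized to S] -> [I,S,S] [MISS #4: read from I]
Op 7: C0 read [C0 read from I: others=['C1=S', 'C2=S'] -> C0=S, others downsized to S] -> [S,S,S] [MISS #5: read from I]
Op 8: C2 read [C2 read: already in S, no change] -> [S,S,S] [hit: read from S]
Op 9: C0 write [C0 write: invalidate ['C1=S', 'C2=S'] -> C0=M] -> [M,I,I] [MISS #6: write from S]
Op 10: C0 write [C0 write: already M (modified), no change] -> [M,I,I] [hit: write from M]
Op 11: C2 read [C2 read from I: others=['C0=M'] -> C2=S, others downsized to S] -> [S,I,S] [MISS #7: read from I]
Op 12: C2 write [C2 write: invalidate ['C0=S'] -> C2=M] -> [I,I,M] [MISS #8: write from S]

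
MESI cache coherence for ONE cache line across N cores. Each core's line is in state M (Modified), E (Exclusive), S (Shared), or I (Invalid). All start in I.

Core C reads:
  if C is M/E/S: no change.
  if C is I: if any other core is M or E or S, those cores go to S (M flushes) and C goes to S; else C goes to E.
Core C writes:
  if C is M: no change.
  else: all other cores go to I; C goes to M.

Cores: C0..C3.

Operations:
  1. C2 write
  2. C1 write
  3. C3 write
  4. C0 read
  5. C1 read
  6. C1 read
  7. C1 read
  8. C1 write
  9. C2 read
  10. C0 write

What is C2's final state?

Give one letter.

Op 1: C2 write [C2 write: invalidate none -> C2=M] -> [I,I,M,I]
Op 2: C1 write [C1 write: invalidate ['C2=M'] -> C1=M] -> [I,M,I,I]
Op 3: C3 write [C3 write: invalidate ['C1=M'] -> C3=M] -> [I,I,I,M]
Op 4: C0 read [C0 read from I: others=['C3=M'] -> C0=S, others downsized to S] -> [S,I,I,S]
Op 5: C1 read [C1 read from I: others=['C0=S', 'C3=S'] -> C1=S, others downsized to S] -> [S,S,I,S]
Op 6: C1 read [C1 read: already in S, no change] -> [S,S,I,S]
Op 7: C1 read [C1 read: already in S, no change] -> [S,S,I,S]
Op 8: C1 write [C1 write: invalidate ['C0=S', 'C3=S'] -> C1=M] -> [I,M,I,I]
Op 9: C2 read [C2 read from I: others=['C1=M'] -> C2=S, others downsized to S] -> [I,S,S,I]
Op 10: C0 write [C0 write: invalidate ['C1=S', 'C2=S'] -> C0=M] -> [M,I,I,I]

Answer: I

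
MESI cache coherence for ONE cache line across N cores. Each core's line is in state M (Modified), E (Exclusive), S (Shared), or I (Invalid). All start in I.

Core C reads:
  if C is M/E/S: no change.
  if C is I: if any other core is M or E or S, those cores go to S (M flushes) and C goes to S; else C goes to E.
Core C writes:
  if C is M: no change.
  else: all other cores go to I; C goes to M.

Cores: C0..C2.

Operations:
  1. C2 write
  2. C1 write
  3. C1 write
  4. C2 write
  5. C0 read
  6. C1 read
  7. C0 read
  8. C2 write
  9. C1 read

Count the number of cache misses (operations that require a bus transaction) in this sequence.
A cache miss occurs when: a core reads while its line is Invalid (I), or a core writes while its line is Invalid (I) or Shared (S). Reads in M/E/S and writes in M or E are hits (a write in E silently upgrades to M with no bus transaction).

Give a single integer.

Answer: 7

Derivation:
Op 1: C2 write [C2 write: invalidate none -> C2=M] -> [I,I,M] [MISS #1: write from I]
Op 2: C1 write [C1 write: invalidate ['C2=M'] -> C1=M] -> [I,M,I] [MISS #2: write from I]
Op 3: C1 write [C1 write: already M (modified), no change] -> [I,M,I] [hit: write from M]
Op 4: C2 write [C2 write: invalidate ['C1=M'] -> C2=M] -> [I,I,M] [MISS #3: write from I]
Op 5: C0 read [C0 read from I: others=['C2=M'] -> C0=S, others downsized to S] -> [S,I,S] [MISS #4: read from I]
Op 6: C1 read [C1 read from I: others=['C0=S', 'C2=S'] -> C1=S, others downsized to S] -> [S,S,S] [MISS #5: read from I]
Op 7: C0 read [C0 read: already in S, no change] -> [S,S,S] [hit: read from S]
Op 8: C2 write [C2 write: invalidate ['C0=S', 'C1=S'] -> C2=M] -> [I,I,M] [MISS #6: write from S]
Op 9: C1 read [C1 read from I: others=['C2=M'] -> C1=S, others downsized to S] -> [I,S,S] [MISS #7: read from I]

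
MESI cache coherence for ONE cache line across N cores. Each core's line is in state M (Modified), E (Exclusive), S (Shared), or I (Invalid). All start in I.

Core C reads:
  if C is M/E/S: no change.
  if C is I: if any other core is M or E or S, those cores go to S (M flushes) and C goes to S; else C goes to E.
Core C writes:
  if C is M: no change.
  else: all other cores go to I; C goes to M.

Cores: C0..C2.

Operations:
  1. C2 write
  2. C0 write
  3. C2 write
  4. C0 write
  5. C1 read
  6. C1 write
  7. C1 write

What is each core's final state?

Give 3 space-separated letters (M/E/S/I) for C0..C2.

Answer: I M I

Derivation:
Op 1: C2 write [C2 write: invalidate none -> C2=M] -> [I,I,M]
Op 2: C0 write [C0 write: invalidate ['C2=M'] -> C0=M] -> [M,I,I]
Op 3: C2 write [C2 write: invalidate ['C0=M'] -> C2=M] -> [I,I,M]
Op 4: C0 write [C0 write: invalidate ['C2=M'] -> C0=M] -> [M,I,I]
Op 5: C1 read [C1 read from I: others=['C0=M'] -> C1=S, others downsized to S] -> [S,S,I]
Op 6: C1 write [C1 write: invalidate ['C0=S'] -> C1=M] -> [I,M,I]
Op 7: C1 write [C1 write: already M (modified), no change] -> [I,M,I]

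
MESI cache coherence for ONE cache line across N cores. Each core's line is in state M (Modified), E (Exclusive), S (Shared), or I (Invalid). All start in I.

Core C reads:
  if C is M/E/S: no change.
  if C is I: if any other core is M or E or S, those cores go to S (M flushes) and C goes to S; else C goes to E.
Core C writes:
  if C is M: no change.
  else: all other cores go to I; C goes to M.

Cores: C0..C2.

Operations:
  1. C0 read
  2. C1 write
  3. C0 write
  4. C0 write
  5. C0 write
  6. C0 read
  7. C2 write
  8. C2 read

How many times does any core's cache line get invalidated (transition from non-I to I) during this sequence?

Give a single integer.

Op 1: C0 read [C0 read from I: no other sharers -> C0=E (exclusive)] -> [E,I,I] (invalidations this op: 0; running total: 0)
Op 2: C1 write [C1 write: invalidate ['C0=E'] -> C1=M] -> [I,M,I] (invalidations this op: 1; running total: 1)
Op 3: C0 write [C0 write: invalidate ['C1=M'] -> C0=M] -> [M,I,I] (invalidations this op: 1; running total: 2)
Op 4: C0 write [C0 write: already M (modified), no change] -> [M,I,I] (invalidations this op: 0; running total: 2)
Op 5: C0 write [C0 write: already M (modified), no change] -> [M,I,I] (invalidations this op: 0; running total: 2)
Op 6: C0 read [C0 read: already in M, no change] -> [M,I,I] (invalidations this op: 0; running total: 2)
Op 7: C2 write [C2 write: invalidate ['C0=M'] -> C2=M] -> [I,I,M] (invalidations this op: 1; running total: 3)
Op 8: C2 read [C2 read: already in M, no change] -> [I,I,M] (invalidations this op: 0; running total: 3)

Answer: 3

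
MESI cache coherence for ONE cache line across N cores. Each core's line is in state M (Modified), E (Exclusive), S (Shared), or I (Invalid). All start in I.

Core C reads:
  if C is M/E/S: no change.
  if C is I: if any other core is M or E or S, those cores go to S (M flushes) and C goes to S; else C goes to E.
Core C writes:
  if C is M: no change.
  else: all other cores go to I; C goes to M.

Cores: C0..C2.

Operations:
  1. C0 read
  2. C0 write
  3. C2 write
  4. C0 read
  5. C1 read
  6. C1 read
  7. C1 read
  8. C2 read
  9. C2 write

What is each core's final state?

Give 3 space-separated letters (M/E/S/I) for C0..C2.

Answer: I I M

Derivation:
Op 1: C0 read [C0 read from I: no other sharers -> C0=E (exclusive)] -> [E,I,I]
Op 2: C0 write [C0 write: invalidate none -> C0=M] -> [M,I,I]
Op 3: C2 write [C2 write: invalidate ['C0=M'] -> C2=M] -> [I,I,M]
Op 4: C0 read [C0 read from I: others=['C2=M'] -> C0=S, others downsized to S] -> [S,I,S]
Op 5: C1 read [C1 read from I: others=['C0=S', 'C2=S'] -> C1=S, others downsized to S] -> [S,S,S]
Op 6: C1 read [C1 read: already in S, no change] -> [S,S,S]
Op 7: C1 read [C1 read: already in S, no change] -> [S,S,S]
Op 8: C2 read [C2 read: already in S, no change] -> [S,S,S]
Op 9: C2 write [C2 write: invalidate ['C0=S', 'C1=S'] -> C2=M] -> [I,I,M]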